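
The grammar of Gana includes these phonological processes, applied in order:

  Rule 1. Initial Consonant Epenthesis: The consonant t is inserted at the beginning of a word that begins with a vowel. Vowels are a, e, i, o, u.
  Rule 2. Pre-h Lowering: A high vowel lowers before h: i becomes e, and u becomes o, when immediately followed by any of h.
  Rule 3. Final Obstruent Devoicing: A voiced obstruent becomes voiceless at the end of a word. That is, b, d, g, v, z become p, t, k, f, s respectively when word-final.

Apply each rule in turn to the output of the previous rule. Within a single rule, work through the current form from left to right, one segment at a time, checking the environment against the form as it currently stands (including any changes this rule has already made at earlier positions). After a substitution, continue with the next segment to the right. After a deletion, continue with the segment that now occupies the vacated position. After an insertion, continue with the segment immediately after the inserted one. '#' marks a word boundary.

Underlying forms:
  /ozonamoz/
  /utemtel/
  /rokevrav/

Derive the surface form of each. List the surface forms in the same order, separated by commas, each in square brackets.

[tozonamos], [tutemtel], [rokevraf]

/ozonamoz/:
  Rule 1 Initial Consonant Epenthesis: [ozonamoz] → [tozonamoz]
  Rule 2 Pre-h Lowering: no change — [tozonamoz]
  Rule 3 Final Obstruent Devoicing: [tozonamoz] → [tozonamos]
/utemtel/:
  Rule 1 Initial Consonant Epenthesis: [utemtel] → [tutemtel]
  Rule 2 Pre-h Lowering: no change — [tutemtel]
  Rule 3 Final Obstruent Devoicing: no change — [tutemtel]
/rokevrav/:
  Rule 1 Initial Consonant Epenthesis: no change — [rokevrav]
  Rule 2 Pre-h Lowering: no change — [rokevrav]
  Rule 3 Final Obstruent Devoicing: [rokevrav] → [rokevraf]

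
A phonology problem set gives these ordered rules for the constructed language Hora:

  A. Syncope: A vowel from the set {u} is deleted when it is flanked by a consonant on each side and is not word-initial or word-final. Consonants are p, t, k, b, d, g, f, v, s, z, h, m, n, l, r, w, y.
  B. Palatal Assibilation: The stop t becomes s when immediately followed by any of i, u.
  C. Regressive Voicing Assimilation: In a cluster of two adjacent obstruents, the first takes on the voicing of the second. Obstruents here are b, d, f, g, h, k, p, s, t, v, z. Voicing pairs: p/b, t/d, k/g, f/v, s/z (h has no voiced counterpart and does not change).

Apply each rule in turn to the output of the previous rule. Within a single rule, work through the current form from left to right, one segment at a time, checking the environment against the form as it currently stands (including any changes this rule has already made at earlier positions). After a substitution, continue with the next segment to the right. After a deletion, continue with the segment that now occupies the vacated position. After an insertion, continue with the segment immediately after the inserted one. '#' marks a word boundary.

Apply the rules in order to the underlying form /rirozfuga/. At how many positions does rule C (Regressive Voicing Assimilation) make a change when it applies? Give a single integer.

A Syncope: [rirozfuga] → [rirozfga]
B Palatal Assibilation: no change — [rirozfga]
C Regressive Voicing Assimilation: [rirozfga] → [rirosvga]
Rule C changed 2 position(s).

2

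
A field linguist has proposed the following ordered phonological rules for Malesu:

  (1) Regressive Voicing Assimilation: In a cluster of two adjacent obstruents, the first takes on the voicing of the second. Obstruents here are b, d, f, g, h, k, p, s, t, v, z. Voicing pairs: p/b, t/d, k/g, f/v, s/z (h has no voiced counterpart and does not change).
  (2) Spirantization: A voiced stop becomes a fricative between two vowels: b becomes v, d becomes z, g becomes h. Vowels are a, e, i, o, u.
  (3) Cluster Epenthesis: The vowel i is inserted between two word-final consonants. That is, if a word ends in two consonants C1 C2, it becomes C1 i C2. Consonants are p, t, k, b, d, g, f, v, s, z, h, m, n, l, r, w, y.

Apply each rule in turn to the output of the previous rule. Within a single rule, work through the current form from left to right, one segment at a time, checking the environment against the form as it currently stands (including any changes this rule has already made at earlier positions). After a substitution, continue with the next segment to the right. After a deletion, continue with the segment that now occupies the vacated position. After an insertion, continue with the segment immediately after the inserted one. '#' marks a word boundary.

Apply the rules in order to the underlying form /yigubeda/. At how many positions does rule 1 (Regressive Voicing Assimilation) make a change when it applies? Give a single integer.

(1) Regressive Voicing Assimilation: no change — [yigubeda]
(2) Spirantization: [yigubeda] → [yihuveza]
(3) Cluster Epenthesis: no change — [yihuveza]
Rule 1 changed 0 position(s).

0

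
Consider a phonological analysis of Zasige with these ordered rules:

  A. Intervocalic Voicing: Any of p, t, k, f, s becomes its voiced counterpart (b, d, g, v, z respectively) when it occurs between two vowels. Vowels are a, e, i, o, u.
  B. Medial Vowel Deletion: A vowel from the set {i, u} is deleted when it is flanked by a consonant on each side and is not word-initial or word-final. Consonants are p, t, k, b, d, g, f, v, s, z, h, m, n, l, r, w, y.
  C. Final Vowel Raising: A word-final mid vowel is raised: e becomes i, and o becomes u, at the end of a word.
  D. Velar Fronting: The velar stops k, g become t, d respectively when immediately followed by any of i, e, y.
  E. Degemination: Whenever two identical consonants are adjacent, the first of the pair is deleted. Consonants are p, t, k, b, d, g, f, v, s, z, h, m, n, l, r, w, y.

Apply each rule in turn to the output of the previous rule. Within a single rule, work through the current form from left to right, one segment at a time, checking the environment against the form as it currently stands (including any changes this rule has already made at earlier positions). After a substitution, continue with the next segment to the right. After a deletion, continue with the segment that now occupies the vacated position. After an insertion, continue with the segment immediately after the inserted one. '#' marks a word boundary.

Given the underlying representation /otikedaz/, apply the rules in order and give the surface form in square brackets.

[odedaz]

A Intervocalic Voicing: [otikedaz] → [odigedaz]
B Medial Vowel Deletion: [odigedaz] → [odgedaz]
C Final Vowel Raising: no change — [odgedaz]
D Velar Fronting: [odgedaz] → [oddedaz]
E Degemination: [oddedaz] → [odedaz]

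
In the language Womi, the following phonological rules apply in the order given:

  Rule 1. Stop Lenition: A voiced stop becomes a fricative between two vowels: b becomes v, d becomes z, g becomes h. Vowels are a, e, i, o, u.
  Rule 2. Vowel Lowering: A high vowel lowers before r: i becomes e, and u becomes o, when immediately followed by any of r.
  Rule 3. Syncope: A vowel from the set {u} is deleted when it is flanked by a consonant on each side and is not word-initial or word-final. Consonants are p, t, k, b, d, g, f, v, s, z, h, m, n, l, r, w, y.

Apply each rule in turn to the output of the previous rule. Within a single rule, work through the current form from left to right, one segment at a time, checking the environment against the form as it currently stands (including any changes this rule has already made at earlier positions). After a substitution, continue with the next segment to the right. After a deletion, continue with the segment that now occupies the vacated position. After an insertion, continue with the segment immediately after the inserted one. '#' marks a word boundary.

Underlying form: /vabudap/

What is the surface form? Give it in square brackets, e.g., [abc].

Rule 1 Stop Lenition: [vabudap] → [vavuzap]
Rule 2 Vowel Lowering: no change — [vavuzap]
Rule 3 Syncope: [vavuzap] → [vavzap]

[vavzap]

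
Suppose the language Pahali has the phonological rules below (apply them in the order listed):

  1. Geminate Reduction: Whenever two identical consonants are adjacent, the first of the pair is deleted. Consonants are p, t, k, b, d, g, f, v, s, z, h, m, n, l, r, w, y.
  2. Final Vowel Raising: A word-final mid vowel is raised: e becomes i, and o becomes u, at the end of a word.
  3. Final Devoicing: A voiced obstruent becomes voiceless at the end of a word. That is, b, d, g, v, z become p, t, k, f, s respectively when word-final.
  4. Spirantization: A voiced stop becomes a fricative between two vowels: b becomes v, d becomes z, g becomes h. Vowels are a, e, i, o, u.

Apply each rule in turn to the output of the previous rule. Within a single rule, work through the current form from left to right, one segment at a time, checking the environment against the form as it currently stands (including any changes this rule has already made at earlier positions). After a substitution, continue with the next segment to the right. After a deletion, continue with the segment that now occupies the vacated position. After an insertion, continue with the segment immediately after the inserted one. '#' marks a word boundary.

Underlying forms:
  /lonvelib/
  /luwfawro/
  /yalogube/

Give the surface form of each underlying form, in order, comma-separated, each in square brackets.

[lonvelip], [luwfawru], [yalohuvi]

/lonvelib/:
  1 Geminate Reduction: no change — [lonvelib]
  2 Final Vowel Raising: no change — [lonvelib]
  3 Final Devoicing: [lonvelib] → [lonvelip]
  4 Spirantization: no change — [lonvelip]
/luwfawro/:
  1 Geminate Reduction: no change — [luwfawro]
  2 Final Vowel Raising: [luwfawro] → [luwfawru]
  3 Final Devoicing: no change — [luwfawru]
  4 Spirantization: no change — [luwfawru]
/yalogube/:
  1 Geminate Reduction: no change — [yalogube]
  2 Final Vowel Raising: [yalogube] → [yalogubi]
  3 Final Devoicing: no change — [yalogubi]
  4 Spirantization: [yalogubi] → [yalohuvi]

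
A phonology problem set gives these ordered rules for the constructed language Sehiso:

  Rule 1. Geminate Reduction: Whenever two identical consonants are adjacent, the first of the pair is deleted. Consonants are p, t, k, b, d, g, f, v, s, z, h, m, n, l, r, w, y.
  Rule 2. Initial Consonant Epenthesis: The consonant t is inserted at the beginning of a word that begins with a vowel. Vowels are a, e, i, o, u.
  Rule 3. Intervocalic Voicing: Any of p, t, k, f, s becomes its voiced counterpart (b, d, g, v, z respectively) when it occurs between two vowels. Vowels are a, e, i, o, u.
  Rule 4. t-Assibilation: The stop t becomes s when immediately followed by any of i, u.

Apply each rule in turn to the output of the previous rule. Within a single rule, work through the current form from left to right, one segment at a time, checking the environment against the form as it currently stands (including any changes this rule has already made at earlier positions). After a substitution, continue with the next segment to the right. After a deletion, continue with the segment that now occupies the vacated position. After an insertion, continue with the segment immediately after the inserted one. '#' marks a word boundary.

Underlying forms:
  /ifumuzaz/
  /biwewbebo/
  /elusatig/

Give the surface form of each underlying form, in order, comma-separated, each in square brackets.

/ifumuzaz/:
  Rule 1 Geminate Reduction: no change — [ifumuzaz]
  Rule 2 Initial Consonant Epenthesis: [ifumuzaz] → [tifumuzaz]
  Rule 3 Intervocalic Voicing: [tifumuzaz] → [tivumuzaz]
  Rule 4 t-Assibilation: [tivumuzaz] → [sivumuzaz]
/biwewbebo/:
  Rule 1 Geminate Reduction: no change — [biwewbebo]
  Rule 2 Initial Consonant Epenthesis: no change — [biwewbebo]
  Rule 3 Intervocalic Voicing: no change — [biwewbebo]
  Rule 4 t-Assibilation: no change — [biwewbebo]
/elusatig/:
  Rule 1 Geminate Reduction: no change — [elusatig]
  Rule 2 Initial Consonant Epenthesis: [elusatig] → [telusatig]
  Rule 3 Intervocalic Voicing: [telusatig] → [teluzadig]
  Rule 4 t-Assibilation: no change — [teluzadig]

[sivumuzaz], [biwewbebo], [teluzadig]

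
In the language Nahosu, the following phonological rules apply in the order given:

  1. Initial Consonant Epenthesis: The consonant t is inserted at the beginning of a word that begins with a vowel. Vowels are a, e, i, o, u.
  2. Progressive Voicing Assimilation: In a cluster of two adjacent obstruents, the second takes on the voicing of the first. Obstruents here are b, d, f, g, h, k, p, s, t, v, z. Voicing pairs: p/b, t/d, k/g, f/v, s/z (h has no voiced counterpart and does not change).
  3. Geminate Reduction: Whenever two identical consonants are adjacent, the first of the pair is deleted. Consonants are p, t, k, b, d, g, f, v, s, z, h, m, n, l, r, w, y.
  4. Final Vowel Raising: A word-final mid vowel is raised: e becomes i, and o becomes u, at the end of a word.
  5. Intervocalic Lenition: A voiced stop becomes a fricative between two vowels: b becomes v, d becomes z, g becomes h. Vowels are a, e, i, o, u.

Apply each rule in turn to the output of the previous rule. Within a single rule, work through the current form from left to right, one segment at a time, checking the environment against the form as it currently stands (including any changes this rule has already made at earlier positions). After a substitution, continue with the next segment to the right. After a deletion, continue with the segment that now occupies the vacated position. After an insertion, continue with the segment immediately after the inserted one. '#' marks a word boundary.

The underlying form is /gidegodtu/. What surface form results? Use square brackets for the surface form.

[gizehozu]

1 Initial Consonant Epenthesis: no change — [gidegodtu]
2 Progressive Voicing Assimilation: [gidegodtu] → [gidegoddu]
3 Geminate Reduction: [gidegoddu] → [gidegodu]
4 Final Vowel Raising: no change — [gidegodu]
5 Intervocalic Lenition: [gidegodu] → [gizehozu]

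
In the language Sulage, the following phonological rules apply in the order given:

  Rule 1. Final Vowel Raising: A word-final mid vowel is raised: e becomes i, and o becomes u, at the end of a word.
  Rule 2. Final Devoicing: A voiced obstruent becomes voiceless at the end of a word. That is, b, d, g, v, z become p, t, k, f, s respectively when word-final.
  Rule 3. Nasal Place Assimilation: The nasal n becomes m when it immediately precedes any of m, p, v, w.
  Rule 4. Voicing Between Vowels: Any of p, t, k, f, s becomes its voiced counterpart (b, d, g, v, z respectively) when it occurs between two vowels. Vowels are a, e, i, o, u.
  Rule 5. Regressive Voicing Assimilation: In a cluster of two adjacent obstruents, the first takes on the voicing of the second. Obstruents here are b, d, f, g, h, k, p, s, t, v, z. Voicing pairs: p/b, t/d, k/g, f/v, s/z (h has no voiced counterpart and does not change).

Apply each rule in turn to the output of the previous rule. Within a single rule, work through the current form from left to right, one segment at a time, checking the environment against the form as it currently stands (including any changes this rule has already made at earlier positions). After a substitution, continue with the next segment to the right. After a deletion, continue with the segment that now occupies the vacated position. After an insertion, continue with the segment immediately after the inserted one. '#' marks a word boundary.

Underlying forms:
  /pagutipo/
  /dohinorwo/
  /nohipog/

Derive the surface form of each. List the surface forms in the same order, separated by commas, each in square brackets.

[pagudibu], [dohinorwu], [nohibok]

/pagutipo/:
  Rule 1 Final Vowel Raising: [pagutipo] → [pagutipu]
  Rule 2 Final Devoicing: no change — [pagutipu]
  Rule 3 Nasal Place Assimilation: no change — [pagutipu]
  Rule 4 Voicing Between Vowels: [pagutipu] → [pagudibu]
  Rule 5 Regressive Voicing Assimilation: no change — [pagudibu]
/dohinorwo/:
  Rule 1 Final Vowel Raising: [dohinorwo] → [dohinorwu]
  Rule 2 Final Devoicing: no change — [dohinorwu]
  Rule 3 Nasal Place Assimilation: no change — [dohinorwu]
  Rule 4 Voicing Between Vowels: no change — [dohinorwu]
  Rule 5 Regressive Voicing Assimilation: no change — [dohinorwu]
/nohipog/:
  Rule 1 Final Vowel Raising: no change — [nohipog]
  Rule 2 Final Devoicing: [nohipog] → [nohipok]
  Rule 3 Nasal Place Assimilation: no change — [nohipok]
  Rule 4 Voicing Between Vowels: [nohipok] → [nohibok]
  Rule 5 Regressive Voicing Assimilation: no change — [nohibok]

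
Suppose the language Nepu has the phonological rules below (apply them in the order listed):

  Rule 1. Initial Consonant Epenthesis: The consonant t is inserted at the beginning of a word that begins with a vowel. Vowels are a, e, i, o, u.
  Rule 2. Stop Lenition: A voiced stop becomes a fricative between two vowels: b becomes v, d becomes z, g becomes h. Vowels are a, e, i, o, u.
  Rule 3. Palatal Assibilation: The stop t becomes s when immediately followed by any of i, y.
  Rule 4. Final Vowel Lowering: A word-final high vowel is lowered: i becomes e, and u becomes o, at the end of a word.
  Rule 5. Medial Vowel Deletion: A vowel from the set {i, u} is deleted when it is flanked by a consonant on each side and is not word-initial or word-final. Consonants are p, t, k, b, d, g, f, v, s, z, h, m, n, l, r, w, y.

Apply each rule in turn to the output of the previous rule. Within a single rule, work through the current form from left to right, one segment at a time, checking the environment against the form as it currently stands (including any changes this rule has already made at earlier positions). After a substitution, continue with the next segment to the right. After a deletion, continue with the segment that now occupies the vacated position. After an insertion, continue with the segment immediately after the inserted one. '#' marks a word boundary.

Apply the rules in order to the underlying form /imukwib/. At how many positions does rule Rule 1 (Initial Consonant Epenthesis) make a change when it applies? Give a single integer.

1

Rule 1 Initial Consonant Epenthesis: [imukwib] → [timukwib]
Rule 2 Stop Lenition: no change — [timukwib]
Rule 3 Palatal Assibilation: [timukwib] → [simukwib]
Rule 4 Final Vowel Lowering: no change — [simukwib]
Rule 5 Medial Vowel Deletion: [simukwib] → [smkwb]
Rule Rule 1 changed 1 position(s).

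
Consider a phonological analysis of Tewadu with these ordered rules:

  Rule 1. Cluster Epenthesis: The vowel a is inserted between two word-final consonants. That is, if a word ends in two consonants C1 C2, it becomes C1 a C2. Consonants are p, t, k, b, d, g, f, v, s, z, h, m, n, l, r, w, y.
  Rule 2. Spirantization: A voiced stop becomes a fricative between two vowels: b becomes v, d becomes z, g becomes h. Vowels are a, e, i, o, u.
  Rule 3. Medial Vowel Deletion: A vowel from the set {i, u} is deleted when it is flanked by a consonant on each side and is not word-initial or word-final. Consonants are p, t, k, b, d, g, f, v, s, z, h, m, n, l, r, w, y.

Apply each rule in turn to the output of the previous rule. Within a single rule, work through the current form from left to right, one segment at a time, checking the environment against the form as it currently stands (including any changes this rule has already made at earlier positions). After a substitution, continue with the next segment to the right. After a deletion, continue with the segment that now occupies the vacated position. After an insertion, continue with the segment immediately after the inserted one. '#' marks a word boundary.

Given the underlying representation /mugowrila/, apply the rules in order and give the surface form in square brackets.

[mhowrla]

Rule 1 Cluster Epenthesis: no change — [mugowrila]
Rule 2 Spirantization: [mugowrila] → [muhowrila]
Rule 3 Medial Vowel Deletion: [muhowrila] → [mhowrla]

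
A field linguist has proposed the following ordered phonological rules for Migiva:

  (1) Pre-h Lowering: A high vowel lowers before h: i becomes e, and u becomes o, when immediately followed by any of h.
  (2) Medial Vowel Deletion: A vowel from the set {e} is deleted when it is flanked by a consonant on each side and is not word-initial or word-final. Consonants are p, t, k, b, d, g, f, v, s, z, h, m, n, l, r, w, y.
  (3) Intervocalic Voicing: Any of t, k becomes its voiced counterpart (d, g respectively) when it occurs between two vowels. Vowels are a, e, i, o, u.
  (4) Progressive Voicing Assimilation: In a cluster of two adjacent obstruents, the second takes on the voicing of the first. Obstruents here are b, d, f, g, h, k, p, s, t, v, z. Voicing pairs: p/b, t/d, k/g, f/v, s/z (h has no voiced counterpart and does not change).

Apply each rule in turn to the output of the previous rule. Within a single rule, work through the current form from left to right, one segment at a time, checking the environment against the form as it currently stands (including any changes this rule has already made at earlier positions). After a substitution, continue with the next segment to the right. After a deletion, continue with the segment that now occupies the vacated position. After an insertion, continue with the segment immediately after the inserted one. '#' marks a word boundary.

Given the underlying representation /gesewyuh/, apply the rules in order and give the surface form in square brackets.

(1) Pre-h Lowering: [gesewyuh] → [gesewyoh]
(2) Medial Vowel Deletion: [gesewyoh] → [gswyoh]
(3) Intervocalic Voicing: no change — [gswyoh]
(4) Progressive Voicing Assimilation: [gswyoh] → [gzwyoh]

[gzwyoh]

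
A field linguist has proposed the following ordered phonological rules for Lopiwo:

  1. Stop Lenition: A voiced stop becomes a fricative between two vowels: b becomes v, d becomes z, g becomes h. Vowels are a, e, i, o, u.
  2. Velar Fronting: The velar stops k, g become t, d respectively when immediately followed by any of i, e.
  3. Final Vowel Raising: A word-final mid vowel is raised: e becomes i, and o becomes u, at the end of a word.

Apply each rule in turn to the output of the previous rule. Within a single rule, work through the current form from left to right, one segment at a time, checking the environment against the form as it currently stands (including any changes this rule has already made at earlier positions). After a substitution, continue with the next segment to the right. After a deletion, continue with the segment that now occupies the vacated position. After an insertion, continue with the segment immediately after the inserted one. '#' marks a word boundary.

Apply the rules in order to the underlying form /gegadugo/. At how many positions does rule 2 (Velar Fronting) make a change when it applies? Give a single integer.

1

1 Stop Lenition: [gegadugo] → [gehazuho]
2 Velar Fronting: [gehazuho] → [dehazuho]
3 Final Vowel Raising: [dehazuho] → [dehazuhu]
Rule 2 changed 1 position(s).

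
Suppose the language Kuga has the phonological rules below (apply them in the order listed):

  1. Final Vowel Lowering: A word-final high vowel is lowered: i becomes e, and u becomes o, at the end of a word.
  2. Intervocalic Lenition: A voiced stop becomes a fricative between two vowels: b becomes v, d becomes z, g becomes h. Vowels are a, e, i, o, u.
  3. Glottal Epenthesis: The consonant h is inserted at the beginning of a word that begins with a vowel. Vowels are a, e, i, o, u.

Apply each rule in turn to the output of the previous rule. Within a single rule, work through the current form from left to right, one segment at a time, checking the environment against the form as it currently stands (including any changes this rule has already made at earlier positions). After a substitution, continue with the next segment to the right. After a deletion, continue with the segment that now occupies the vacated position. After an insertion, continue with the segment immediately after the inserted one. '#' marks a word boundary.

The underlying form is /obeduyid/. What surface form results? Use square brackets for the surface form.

1 Final Vowel Lowering: no change — [obeduyid]
2 Intervocalic Lenition: [obeduyid] → [ovezuyid]
3 Glottal Epenthesis: [ovezuyid] → [hovezuyid]

[hovezuyid]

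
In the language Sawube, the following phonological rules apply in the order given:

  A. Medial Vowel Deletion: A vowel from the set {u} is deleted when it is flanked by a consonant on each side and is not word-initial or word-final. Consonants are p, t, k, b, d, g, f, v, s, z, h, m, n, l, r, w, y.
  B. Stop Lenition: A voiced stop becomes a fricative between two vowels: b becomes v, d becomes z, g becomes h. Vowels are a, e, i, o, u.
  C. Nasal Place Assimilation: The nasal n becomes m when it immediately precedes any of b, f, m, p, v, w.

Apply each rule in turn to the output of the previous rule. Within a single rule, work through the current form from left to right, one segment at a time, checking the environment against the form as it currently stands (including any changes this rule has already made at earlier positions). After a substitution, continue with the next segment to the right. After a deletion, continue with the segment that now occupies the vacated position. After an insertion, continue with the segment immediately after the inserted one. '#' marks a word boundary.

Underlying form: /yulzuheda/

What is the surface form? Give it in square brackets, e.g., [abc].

A Medial Vowel Deletion: [yulzuheda] → [ylzheda]
B Stop Lenition: [ylzheda] → [ylzheza]
C Nasal Place Assimilation: no change — [ylzheza]

[ylzheza]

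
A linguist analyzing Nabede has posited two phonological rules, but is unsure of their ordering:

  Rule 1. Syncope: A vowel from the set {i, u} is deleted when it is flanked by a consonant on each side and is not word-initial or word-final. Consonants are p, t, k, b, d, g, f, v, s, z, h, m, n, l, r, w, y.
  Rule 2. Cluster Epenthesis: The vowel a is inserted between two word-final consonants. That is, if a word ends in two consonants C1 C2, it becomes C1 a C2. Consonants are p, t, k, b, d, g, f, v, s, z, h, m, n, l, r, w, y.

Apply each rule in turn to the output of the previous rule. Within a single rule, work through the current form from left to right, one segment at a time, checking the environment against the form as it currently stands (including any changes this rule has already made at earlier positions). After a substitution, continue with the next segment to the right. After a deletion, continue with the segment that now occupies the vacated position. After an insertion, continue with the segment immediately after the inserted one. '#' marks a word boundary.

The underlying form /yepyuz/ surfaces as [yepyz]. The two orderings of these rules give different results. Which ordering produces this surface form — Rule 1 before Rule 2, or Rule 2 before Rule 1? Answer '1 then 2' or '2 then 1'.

Order 1 then 2:
  1 Syncope: [yepyuz] → [yepyz]
  2 Cluster Epenthesis: [yepyz] → [yepyaz]
  result: [yepyaz]
Order 2 then 1:
  2 Cluster Epenthesis: no change — [yepyuz]
  1 Syncope: [yepyuz] → [yepyz]
  result: [yepyz]

2 then 1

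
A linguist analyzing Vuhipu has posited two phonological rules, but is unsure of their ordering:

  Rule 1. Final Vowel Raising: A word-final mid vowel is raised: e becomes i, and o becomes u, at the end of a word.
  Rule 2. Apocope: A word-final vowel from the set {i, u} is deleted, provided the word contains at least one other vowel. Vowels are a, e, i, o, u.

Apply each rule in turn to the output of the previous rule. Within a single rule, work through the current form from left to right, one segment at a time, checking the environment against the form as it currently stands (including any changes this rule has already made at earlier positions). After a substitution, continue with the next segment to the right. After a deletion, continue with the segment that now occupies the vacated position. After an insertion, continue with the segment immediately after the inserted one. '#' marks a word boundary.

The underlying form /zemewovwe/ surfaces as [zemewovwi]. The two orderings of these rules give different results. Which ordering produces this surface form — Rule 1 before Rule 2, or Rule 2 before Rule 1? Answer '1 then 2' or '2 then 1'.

2 then 1

Order 1 then 2:
  1 Final Vowel Raising: [zemewovwe] → [zemewovwi]
  2 Apocope: [zemewovwi] → [zemewovw]
  result: [zemewovw]
Order 2 then 1:
  2 Apocope: no change — [zemewovwe]
  1 Final Vowel Raising: [zemewovwe] → [zemewovwi]
  result: [zemewovwi]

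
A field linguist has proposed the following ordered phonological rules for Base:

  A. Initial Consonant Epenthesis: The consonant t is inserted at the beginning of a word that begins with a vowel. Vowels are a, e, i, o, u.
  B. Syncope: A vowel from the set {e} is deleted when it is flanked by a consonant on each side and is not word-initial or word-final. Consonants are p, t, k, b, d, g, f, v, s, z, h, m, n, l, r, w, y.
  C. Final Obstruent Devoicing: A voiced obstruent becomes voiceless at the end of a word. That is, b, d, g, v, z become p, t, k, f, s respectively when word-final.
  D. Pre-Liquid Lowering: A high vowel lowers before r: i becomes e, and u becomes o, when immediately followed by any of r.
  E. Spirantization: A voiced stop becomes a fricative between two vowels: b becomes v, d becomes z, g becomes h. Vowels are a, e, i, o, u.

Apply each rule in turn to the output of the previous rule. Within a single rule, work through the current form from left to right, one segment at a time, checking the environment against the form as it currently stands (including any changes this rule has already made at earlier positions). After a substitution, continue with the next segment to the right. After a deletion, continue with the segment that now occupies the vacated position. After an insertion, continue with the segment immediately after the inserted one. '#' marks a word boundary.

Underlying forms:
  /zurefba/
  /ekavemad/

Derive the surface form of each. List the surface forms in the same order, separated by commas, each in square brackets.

[zorfba], [tkavmat]

/zurefba/:
  A Initial Consonant Epenthesis: no change — [zurefba]
  B Syncope: [zurefba] → [zurfba]
  C Final Obstruent Devoicing: no change — [zurfba]
  D Pre-Liquid Lowering: [zurfba] → [zorfba]
  E Spirantization: no change — [zorfba]
/ekavemad/:
  A Initial Consonant Epenthesis: [ekavemad] → [tekavemad]
  B Syncope: [tekavemad] → [tkavmad]
  C Final Obstruent Devoicing: [tkavmad] → [tkavmat]
  D Pre-Liquid Lowering: no change — [tkavmat]
  E Spirantization: no change — [tkavmat]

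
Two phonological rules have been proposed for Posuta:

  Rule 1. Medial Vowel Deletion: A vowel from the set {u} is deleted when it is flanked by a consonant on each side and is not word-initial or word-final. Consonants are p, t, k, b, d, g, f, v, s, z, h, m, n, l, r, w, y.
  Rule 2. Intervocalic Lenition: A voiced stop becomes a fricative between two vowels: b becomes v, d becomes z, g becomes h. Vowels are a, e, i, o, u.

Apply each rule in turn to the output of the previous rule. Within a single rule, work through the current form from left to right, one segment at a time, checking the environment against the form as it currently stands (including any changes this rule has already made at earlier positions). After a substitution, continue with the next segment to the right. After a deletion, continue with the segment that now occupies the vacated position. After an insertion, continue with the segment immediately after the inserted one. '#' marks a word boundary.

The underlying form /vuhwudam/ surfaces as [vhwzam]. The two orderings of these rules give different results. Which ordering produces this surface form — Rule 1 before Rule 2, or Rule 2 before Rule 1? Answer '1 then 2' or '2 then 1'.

2 then 1

Order 1 then 2:
  1 Medial Vowel Deletion: [vuhwudam] → [vhwdam]
  2 Intervocalic Lenition: no change — [vhwdam]
  result: [vhwdam]
Order 2 then 1:
  2 Intervocalic Lenition: [vuhwudam] → [vuhwuzam]
  1 Medial Vowel Deletion: [vuhwuzam] → [vhwzam]
  result: [vhwzam]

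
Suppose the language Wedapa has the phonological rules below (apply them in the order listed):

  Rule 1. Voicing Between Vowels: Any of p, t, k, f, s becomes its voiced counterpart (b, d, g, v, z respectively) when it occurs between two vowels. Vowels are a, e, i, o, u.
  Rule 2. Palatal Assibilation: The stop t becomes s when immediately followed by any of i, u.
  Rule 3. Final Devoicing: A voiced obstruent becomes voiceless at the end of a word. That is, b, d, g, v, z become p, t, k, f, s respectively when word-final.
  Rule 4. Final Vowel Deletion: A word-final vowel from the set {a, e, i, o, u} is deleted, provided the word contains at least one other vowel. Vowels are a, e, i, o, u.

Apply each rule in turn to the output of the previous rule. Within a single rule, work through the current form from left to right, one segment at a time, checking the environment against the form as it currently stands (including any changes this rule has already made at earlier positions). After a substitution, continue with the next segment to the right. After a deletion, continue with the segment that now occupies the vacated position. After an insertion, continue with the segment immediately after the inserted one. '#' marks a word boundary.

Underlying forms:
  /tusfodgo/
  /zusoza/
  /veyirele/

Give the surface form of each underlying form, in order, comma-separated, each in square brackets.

[susfodg], [zuzoz], [veyirel]

/tusfodgo/:
  Rule 1 Voicing Between Vowels: no change — [tusfodgo]
  Rule 2 Palatal Assibilation: [tusfodgo] → [susfodgo]
  Rule 3 Final Devoicing: no change — [susfodgo]
  Rule 4 Final Vowel Deletion: [susfodgo] → [susfodg]
/zusoza/:
  Rule 1 Voicing Between Vowels: [zusoza] → [zuzoza]
  Rule 2 Palatal Assibilation: no change — [zuzoza]
  Rule 3 Final Devoicing: no change — [zuzoza]
  Rule 4 Final Vowel Deletion: [zuzoza] → [zuzoz]
/veyirele/:
  Rule 1 Voicing Between Vowels: no change — [veyirele]
  Rule 2 Palatal Assibilation: no change — [veyirele]
  Rule 3 Final Devoicing: no change — [veyirele]
  Rule 4 Final Vowel Deletion: [veyirele] → [veyirel]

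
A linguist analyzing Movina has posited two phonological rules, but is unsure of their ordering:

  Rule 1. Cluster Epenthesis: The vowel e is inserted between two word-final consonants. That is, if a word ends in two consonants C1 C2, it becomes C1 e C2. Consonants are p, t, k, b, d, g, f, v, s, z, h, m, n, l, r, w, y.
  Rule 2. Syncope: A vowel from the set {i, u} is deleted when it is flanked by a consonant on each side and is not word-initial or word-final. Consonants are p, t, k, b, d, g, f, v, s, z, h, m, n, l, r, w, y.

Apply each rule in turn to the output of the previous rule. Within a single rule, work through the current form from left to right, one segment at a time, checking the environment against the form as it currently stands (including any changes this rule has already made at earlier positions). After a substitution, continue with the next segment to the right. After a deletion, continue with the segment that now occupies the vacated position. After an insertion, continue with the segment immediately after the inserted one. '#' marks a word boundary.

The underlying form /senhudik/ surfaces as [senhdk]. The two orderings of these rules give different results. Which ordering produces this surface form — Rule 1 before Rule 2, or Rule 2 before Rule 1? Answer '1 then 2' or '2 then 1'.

Order 1 then 2:
  1 Cluster Epenthesis: no change — [senhudik]
  2 Syncope: [senhudik] → [senhdk]
  result: [senhdk]
Order 2 then 1:
  2 Syncope: [senhudik] → [senhdk]
  1 Cluster Epenthesis: [senhdk] → [senhdek]
  result: [senhdek]

1 then 2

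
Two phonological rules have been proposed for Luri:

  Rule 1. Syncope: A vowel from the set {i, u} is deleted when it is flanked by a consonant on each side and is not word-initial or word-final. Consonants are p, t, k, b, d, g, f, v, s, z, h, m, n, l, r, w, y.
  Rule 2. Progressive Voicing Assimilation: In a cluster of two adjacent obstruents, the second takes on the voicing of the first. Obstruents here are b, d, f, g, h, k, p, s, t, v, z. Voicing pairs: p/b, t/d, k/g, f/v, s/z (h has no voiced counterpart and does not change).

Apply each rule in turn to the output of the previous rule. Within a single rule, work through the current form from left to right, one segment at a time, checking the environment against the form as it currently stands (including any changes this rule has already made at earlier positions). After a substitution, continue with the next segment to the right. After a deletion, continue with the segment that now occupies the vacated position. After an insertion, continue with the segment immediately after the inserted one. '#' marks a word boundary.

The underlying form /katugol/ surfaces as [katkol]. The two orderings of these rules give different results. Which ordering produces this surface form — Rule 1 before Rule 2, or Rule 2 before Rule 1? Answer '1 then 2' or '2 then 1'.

Order 1 then 2:
  1 Syncope: [katugol] → [katgol]
  2 Progressive Voicing Assimilation: [katgol] → [katkol]
  result: [katkol]
Order 2 then 1:
  2 Progressive Voicing Assimilation: no change — [katugol]
  1 Syncope: [katugol] → [katgol]
  result: [katgol]

1 then 2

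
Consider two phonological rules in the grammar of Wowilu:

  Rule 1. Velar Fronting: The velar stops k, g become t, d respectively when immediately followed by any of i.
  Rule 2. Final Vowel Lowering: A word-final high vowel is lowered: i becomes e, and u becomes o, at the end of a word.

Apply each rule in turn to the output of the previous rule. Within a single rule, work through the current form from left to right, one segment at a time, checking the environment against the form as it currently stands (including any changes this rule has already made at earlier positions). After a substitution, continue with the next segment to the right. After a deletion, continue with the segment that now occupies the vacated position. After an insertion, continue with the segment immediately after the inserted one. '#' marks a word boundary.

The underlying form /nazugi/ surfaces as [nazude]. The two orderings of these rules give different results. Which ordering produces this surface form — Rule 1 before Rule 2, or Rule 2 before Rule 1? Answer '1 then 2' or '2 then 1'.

1 then 2

Order 1 then 2:
  1 Velar Fronting: [nazugi] → [nazudi]
  2 Final Vowel Lowering: [nazudi] → [nazude]
  result: [nazude]
Order 2 then 1:
  2 Final Vowel Lowering: [nazugi] → [nazuge]
  1 Velar Fronting: no change — [nazuge]
  result: [nazuge]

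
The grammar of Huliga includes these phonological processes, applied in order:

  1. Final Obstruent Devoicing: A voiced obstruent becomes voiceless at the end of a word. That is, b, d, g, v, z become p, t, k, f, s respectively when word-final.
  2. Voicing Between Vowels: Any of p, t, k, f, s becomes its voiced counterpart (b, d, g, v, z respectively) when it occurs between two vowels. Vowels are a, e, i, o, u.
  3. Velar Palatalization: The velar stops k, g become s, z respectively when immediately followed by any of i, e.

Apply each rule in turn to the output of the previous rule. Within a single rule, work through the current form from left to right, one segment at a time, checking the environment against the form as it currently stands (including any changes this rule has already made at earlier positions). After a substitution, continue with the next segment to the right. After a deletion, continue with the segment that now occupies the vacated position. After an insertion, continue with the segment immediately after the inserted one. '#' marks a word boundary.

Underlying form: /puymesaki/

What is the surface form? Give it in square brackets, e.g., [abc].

[puymezazi]

1 Final Obstruent Devoicing: no change — [puymesaki]
2 Voicing Between Vowels: [puymesaki] → [puymezagi]
3 Velar Palatalization: [puymezagi] → [puymezazi]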